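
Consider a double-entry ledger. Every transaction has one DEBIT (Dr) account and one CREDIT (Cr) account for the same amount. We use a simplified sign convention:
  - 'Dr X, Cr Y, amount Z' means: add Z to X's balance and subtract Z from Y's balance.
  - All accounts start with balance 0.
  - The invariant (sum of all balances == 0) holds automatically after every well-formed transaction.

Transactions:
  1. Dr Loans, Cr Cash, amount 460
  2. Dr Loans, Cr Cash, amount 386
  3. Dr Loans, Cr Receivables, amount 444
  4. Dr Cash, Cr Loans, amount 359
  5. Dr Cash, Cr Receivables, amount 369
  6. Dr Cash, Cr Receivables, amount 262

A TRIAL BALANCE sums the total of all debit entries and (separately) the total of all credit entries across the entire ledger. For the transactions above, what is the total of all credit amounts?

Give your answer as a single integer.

Txn 1: credit+=460
Txn 2: credit+=386
Txn 3: credit+=444
Txn 4: credit+=359
Txn 5: credit+=369
Txn 6: credit+=262
Total credits = 2280

Answer: 2280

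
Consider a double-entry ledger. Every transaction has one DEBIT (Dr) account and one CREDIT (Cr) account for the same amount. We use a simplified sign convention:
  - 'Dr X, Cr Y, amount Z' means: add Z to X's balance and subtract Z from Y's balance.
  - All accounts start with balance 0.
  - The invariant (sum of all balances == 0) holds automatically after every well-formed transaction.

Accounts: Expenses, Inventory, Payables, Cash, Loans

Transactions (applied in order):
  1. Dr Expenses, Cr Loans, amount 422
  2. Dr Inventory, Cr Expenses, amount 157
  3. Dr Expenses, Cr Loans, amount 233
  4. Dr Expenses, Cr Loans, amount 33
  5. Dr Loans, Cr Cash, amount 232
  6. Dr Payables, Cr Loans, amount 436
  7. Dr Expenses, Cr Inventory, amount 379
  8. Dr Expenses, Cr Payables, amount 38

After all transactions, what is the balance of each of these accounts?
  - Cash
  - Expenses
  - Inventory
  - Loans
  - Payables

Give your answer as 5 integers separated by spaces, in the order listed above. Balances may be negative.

After txn 1 (Dr Expenses, Cr Loans, amount 422): Expenses=422 Loans=-422
After txn 2 (Dr Inventory, Cr Expenses, amount 157): Expenses=265 Inventory=157 Loans=-422
After txn 3 (Dr Expenses, Cr Loans, amount 233): Expenses=498 Inventory=157 Loans=-655
After txn 4 (Dr Expenses, Cr Loans, amount 33): Expenses=531 Inventory=157 Loans=-688
After txn 5 (Dr Loans, Cr Cash, amount 232): Cash=-232 Expenses=531 Inventory=157 Loans=-456
After txn 6 (Dr Payables, Cr Loans, amount 436): Cash=-232 Expenses=531 Inventory=157 Loans=-892 Payables=436
After txn 7 (Dr Expenses, Cr Inventory, amount 379): Cash=-232 Expenses=910 Inventory=-222 Loans=-892 Payables=436
After txn 8 (Dr Expenses, Cr Payables, amount 38): Cash=-232 Expenses=948 Inventory=-222 Loans=-892 Payables=398

Answer: -232 948 -222 -892 398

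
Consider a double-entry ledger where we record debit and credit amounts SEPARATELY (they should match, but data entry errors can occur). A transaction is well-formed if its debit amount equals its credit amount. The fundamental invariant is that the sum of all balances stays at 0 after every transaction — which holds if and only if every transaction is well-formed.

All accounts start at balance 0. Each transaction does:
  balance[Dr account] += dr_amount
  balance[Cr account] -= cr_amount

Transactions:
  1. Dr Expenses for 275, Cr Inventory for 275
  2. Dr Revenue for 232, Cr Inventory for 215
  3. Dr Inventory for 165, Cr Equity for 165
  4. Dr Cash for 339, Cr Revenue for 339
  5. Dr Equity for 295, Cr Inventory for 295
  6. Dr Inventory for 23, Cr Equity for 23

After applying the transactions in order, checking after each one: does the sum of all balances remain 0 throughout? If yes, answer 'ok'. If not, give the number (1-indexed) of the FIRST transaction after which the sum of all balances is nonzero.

Answer: 2

Derivation:
After txn 1: dr=275 cr=275 sum_balances=0
After txn 2: dr=232 cr=215 sum_balances=17
After txn 3: dr=165 cr=165 sum_balances=17
After txn 4: dr=339 cr=339 sum_balances=17
After txn 5: dr=295 cr=295 sum_balances=17
After txn 6: dr=23 cr=23 sum_balances=17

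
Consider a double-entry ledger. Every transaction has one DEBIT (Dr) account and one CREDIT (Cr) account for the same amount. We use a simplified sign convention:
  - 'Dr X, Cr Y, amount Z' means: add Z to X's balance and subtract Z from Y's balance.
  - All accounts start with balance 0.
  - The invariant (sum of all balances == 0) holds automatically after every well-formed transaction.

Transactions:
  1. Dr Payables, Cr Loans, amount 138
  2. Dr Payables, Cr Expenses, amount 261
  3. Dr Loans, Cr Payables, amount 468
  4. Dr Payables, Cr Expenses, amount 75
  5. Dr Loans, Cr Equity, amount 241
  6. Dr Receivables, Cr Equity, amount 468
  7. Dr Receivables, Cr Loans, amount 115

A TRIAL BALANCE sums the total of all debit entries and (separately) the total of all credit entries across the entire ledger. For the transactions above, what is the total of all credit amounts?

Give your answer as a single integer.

Txn 1: credit+=138
Txn 2: credit+=261
Txn 3: credit+=468
Txn 4: credit+=75
Txn 5: credit+=241
Txn 6: credit+=468
Txn 7: credit+=115
Total credits = 1766

Answer: 1766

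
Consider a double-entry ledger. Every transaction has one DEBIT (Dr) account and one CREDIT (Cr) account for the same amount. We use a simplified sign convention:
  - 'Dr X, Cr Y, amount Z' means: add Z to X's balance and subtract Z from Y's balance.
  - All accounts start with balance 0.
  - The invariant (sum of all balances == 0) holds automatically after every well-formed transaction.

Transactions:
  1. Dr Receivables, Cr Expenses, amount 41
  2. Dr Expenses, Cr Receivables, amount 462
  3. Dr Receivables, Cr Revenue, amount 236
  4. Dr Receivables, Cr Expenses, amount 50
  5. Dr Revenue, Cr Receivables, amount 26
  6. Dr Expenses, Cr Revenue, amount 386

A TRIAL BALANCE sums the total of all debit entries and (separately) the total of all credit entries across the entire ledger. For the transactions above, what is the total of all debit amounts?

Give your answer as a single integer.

Txn 1: debit+=41
Txn 2: debit+=462
Txn 3: debit+=236
Txn 4: debit+=50
Txn 5: debit+=26
Txn 6: debit+=386
Total debits = 1201

Answer: 1201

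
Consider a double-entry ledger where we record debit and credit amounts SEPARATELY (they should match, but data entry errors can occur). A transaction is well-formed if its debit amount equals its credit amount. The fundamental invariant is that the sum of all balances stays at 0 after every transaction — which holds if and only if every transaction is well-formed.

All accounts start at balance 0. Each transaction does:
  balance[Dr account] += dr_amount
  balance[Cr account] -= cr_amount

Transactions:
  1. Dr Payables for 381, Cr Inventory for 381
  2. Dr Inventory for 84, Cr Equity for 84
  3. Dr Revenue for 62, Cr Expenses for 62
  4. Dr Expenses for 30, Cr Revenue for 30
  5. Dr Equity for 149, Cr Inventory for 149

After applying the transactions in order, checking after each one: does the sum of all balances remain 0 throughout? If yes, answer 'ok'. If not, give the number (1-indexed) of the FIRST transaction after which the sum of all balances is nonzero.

After txn 1: dr=381 cr=381 sum_balances=0
After txn 2: dr=84 cr=84 sum_balances=0
After txn 3: dr=62 cr=62 sum_balances=0
After txn 4: dr=30 cr=30 sum_balances=0
After txn 5: dr=149 cr=149 sum_balances=0

Answer: ok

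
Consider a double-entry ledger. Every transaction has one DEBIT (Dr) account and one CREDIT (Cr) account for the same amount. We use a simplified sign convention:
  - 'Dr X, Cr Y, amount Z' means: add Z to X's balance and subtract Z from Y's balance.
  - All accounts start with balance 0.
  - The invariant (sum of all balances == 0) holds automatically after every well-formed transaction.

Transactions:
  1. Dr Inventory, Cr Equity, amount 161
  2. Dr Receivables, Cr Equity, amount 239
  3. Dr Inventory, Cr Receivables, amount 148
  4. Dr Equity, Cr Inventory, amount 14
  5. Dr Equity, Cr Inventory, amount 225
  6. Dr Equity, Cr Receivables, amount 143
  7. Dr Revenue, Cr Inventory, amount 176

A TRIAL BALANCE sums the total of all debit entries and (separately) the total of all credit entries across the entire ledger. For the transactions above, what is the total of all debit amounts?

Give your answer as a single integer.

Txn 1: debit+=161
Txn 2: debit+=239
Txn 3: debit+=148
Txn 4: debit+=14
Txn 5: debit+=225
Txn 6: debit+=143
Txn 7: debit+=176
Total debits = 1106

Answer: 1106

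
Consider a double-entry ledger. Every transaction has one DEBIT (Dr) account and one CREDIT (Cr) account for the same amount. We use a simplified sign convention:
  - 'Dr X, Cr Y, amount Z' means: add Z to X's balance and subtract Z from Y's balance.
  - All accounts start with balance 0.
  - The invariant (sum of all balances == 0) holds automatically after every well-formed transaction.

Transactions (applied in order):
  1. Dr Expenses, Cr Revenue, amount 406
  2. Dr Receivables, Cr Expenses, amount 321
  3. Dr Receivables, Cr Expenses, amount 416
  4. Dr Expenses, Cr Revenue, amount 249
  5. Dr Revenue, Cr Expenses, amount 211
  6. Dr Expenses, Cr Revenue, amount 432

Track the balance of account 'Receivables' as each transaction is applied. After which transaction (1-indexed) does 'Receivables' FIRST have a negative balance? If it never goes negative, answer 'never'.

After txn 1: Receivables=0
After txn 2: Receivables=321
After txn 3: Receivables=737
After txn 4: Receivables=737
After txn 5: Receivables=737
After txn 6: Receivables=737

Answer: never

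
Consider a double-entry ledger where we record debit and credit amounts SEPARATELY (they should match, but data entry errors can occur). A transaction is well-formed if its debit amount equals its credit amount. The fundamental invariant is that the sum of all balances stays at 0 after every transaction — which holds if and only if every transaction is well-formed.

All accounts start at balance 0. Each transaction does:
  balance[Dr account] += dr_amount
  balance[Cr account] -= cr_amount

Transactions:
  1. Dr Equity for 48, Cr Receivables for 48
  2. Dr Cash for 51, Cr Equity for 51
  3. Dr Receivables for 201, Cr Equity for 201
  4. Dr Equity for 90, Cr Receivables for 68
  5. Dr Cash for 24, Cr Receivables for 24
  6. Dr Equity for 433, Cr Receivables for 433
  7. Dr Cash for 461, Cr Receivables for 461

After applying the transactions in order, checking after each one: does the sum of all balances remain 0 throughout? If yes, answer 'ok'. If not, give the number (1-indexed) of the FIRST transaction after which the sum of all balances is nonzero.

After txn 1: dr=48 cr=48 sum_balances=0
After txn 2: dr=51 cr=51 sum_balances=0
After txn 3: dr=201 cr=201 sum_balances=0
After txn 4: dr=90 cr=68 sum_balances=22
After txn 5: dr=24 cr=24 sum_balances=22
After txn 6: dr=433 cr=433 sum_balances=22
After txn 7: dr=461 cr=461 sum_balances=22

Answer: 4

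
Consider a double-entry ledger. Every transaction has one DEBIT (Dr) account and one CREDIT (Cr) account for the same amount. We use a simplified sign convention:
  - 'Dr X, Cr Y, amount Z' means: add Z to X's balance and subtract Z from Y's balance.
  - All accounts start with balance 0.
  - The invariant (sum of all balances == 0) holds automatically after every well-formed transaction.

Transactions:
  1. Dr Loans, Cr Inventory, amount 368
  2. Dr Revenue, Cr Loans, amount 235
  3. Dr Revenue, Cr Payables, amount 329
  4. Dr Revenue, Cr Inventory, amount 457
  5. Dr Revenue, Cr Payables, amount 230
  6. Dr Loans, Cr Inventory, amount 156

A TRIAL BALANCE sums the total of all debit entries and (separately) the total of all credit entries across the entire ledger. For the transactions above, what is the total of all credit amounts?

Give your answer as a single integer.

Answer: 1775

Derivation:
Txn 1: credit+=368
Txn 2: credit+=235
Txn 3: credit+=329
Txn 4: credit+=457
Txn 5: credit+=230
Txn 6: credit+=156
Total credits = 1775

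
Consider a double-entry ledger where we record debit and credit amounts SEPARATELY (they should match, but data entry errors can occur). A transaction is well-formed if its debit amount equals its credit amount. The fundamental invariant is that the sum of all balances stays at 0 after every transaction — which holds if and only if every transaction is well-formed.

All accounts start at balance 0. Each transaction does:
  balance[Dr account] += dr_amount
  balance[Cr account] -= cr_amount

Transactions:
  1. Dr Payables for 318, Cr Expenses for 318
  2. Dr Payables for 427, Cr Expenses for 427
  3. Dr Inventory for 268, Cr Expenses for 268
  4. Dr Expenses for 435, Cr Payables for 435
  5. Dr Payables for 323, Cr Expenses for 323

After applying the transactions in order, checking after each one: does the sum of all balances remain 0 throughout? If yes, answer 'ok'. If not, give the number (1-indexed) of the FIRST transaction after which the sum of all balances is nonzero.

After txn 1: dr=318 cr=318 sum_balances=0
After txn 2: dr=427 cr=427 sum_balances=0
After txn 3: dr=268 cr=268 sum_balances=0
After txn 4: dr=435 cr=435 sum_balances=0
After txn 5: dr=323 cr=323 sum_balances=0

Answer: ok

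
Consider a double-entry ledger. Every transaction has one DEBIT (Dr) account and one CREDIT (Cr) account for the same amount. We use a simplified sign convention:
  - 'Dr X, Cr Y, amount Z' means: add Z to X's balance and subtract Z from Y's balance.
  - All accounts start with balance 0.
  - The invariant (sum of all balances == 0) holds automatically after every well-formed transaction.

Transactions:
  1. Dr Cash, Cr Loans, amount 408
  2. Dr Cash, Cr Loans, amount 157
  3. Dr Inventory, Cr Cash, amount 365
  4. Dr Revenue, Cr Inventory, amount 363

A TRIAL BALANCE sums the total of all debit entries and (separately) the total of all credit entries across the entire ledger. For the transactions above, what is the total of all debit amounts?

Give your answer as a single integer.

Txn 1: debit+=408
Txn 2: debit+=157
Txn 3: debit+=365
Txn 4: debit+=363
Total debits = 1293

Answer: 1293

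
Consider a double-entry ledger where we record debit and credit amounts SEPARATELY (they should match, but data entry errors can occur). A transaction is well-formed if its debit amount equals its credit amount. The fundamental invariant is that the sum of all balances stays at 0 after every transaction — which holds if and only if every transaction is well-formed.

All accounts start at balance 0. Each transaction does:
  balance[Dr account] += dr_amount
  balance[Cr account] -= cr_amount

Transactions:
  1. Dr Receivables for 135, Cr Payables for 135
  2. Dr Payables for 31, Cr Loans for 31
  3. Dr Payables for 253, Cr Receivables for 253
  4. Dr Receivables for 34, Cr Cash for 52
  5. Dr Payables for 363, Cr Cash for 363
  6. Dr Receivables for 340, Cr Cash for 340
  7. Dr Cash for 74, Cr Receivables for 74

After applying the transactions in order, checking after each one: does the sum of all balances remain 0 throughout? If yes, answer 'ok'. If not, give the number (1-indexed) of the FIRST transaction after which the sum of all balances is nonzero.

Answer: 4

Derivation:
After txn 1: dr=135 cr=135 sum_balances=0
After txn 2: dr=31 cr=31 sum_balances=0
After txn 3: dr=253 cr=253 sum_balances=0
After txn 4: dr=34 cr=52 sum_balances=-18
After txn 5: dr=363 cr=363 sum_balances=-18
After txn 6: dr=340 cr=340 sum_balances=-18
After txn 7: dr=74 cr=74 sum_balances=-18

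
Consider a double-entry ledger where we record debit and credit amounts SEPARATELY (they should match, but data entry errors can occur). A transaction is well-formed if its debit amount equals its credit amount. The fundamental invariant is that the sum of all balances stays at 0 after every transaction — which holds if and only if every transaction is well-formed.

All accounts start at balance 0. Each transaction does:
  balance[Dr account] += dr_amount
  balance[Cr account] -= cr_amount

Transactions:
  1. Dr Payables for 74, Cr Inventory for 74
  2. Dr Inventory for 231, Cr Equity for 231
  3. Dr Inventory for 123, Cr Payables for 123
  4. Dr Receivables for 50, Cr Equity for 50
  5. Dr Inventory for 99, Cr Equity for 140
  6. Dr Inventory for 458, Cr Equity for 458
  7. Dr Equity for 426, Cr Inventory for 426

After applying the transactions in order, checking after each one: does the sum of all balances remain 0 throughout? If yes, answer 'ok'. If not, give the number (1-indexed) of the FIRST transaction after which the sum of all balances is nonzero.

After txn 1: dr=74 cr=74 sum_balances=0
After txn 2: dr=231 cr=231 sum_balances=0
After txn 3: dr=123 cr=123 sum_balances=0
After txn 4: dr=50 cr=50 sum_balances=0
After txn 5: dr=99 cr=140 sum_balances=-41
After txn 6: dr=458 cr=458 sum_balances=-41
After txn 7: dr=426 cr=426 sum_balances=-41

Answer: 5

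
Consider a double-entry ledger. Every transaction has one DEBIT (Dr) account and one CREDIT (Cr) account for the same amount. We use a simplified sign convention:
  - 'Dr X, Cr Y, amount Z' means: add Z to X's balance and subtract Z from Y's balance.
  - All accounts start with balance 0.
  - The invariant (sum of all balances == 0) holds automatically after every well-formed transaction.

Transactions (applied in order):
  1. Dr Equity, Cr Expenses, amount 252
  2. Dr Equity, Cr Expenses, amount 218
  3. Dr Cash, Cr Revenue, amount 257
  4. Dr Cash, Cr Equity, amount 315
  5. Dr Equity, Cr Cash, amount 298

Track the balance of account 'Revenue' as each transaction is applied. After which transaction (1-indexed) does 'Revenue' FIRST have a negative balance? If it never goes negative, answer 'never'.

Answer: 3

Derivation:
After txn 1: Revenue=0
After txn 2: Revenue=0
After txn 3: Revenue=-257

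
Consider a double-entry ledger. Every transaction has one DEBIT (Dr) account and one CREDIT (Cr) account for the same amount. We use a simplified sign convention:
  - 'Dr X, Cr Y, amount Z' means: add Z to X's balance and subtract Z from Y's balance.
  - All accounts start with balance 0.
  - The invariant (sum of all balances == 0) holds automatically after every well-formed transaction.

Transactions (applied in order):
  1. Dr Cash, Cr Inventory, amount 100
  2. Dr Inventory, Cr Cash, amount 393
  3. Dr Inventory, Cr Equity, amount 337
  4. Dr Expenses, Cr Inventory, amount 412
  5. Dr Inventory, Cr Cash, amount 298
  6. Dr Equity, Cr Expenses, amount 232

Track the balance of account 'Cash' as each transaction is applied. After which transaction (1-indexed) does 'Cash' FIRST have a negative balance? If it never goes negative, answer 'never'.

After txn 1: Cash=100
After txn 2: Cash=-293

Answer: 2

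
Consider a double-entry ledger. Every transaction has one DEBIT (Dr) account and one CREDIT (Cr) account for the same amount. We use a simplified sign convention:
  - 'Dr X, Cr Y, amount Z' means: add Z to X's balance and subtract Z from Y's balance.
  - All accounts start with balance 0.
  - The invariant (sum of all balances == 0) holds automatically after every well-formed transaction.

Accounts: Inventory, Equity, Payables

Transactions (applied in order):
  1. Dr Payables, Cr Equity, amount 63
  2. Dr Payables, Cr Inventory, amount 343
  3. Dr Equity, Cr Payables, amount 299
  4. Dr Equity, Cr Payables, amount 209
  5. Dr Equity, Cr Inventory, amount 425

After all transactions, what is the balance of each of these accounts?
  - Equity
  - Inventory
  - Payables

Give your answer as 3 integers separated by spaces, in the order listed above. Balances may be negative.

After txn 1 (Dr Payables, Cr Equity, amount 63): Equity=-63 Payables=63
After txn 2 (Dr Payables, Cr Inventory, amount 343): Equity=-63 Inventory=-343 Payables=406
After txn 3 (Dr Equity, Cr Payables, amount 299): Equity=236 Inventory=-343 Payables=107
After txn 4 (Dr Equity, Cr Payables, amount 209): Equity=445 Inventory=-343 Payables=-102
After txn 5 (Dr Equity, Cr Inventory, amount 425): Equity=870 Inventory=-768 Payables=-102

Answer: 870 -768 -102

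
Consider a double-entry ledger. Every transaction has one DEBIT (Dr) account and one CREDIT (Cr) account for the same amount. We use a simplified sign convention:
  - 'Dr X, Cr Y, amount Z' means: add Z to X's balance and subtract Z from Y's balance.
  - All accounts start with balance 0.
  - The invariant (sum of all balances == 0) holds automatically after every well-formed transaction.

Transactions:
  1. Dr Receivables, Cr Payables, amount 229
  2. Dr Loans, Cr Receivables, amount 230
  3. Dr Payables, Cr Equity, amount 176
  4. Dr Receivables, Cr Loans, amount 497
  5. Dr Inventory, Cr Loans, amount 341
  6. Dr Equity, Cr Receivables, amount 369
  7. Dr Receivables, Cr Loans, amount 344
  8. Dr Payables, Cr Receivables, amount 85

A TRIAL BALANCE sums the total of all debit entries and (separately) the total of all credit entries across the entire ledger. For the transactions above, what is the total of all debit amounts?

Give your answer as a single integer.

Answer: 2271

Derivation:
Txn 1: debit+=229
Txn 2: debit+=230
Txn 3: debit+=176
Txn 4: debit+=497
Txn 5: debit+=341
Txn 6: debit+=369
Txn 7: debit+=344
Txn 8: debit+=85
Total debits = 2271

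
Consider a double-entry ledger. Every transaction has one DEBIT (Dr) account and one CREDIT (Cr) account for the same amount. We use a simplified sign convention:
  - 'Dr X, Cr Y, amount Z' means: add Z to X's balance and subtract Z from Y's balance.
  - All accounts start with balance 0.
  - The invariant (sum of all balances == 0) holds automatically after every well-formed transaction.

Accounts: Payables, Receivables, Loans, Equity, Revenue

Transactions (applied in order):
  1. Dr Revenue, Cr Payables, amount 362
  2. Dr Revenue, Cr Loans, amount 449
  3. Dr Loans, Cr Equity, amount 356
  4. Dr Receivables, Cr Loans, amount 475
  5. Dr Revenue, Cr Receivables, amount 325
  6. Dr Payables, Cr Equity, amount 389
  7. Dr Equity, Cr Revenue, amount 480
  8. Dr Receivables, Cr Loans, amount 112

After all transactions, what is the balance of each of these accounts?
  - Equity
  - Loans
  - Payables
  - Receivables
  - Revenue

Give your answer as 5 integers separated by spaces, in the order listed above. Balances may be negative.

After txn 1 (Dr Revenue, Cr Payables, amount 362): Payables=-362 Revenue=362
After txn 2 (Dr Revenue, Cr Loans, amount 449): Loans=-449 Payables=-362 Revenue=811
After txn 3 (Dr Loans, Cr Equity, amount 356): Equity=-356 Loans=-93 Payables=-362 Revenue=811
After txn 4 (Dr Receivables, Cr Loans, amount 475): Equity=-356 Loans=-568 Payables=-362 Receivables=475 Revenue=811
After txn 5 (Dr Revenue, Cr Receivables, amount 325): Equity=-356 Loans=-568 Payables=-362 Receivables=150 Revenue=1136
After txn 6 (Dr Payables, Cr Equity, amount 389): Equity=-745 Loans=-568 Payables=27 Receivables=150 Revenue=1136
After txn 7 (Dr Equity, Cr Revenue, amount 480): Equity=-265 Loans=-568 Payables=27 Receivables=150 Revenue=656
After txn 8 (Dr Receivables, Cr Loans, amount 112): Equity=-265 Loans=-680 Payables=27 Receivables=262 Revenue=656

Answer: -265 -680 27 262 656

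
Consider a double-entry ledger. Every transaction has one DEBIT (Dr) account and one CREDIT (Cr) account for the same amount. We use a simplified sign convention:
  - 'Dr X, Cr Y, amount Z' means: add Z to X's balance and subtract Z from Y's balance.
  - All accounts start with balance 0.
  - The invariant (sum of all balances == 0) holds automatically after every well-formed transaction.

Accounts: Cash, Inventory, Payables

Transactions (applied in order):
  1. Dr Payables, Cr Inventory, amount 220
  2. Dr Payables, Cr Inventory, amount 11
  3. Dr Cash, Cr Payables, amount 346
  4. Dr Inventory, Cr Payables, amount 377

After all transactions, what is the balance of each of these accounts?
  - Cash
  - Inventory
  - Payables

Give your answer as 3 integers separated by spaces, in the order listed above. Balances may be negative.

Answer: 346 146 -492

Derivation:
After txn 1 (Dr Payables, Cr Inventory, amount 220): Inventory=-220 Payables=220
After txn 2 (Dr Payables, Cr Inventory, amount 11): Inventory=-231 Payables=231
After txn 3 (Dr Cash, Cr Payables, amount 346): Cash=346 Inventory=-231 Payables=-115
After txn 4 (Dr Inventory, Cr Payables, amount 377): Cash=346 Inventory=146 Payables=-492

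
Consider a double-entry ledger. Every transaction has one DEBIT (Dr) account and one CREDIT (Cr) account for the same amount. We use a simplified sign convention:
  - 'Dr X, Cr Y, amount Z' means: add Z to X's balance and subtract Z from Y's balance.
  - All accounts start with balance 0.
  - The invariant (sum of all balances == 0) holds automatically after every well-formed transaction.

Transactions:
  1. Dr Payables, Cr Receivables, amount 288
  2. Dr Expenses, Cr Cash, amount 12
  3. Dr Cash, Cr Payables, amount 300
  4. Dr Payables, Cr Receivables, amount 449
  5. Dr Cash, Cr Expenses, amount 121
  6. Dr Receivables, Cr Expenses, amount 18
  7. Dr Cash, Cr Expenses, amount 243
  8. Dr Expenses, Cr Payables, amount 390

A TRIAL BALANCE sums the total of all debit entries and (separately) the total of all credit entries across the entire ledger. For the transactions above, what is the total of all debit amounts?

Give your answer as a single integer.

Txn 1: debit+=288
Txn 2: debit+=12
Txn 3: debit+=300
Txn 4: debit+=449
Txn 5: debit+=121
Txn 6: debit+=18
Txn 7: debit+=243
Txn 8: debit+=390
Total debits = 1821

Answer: 1821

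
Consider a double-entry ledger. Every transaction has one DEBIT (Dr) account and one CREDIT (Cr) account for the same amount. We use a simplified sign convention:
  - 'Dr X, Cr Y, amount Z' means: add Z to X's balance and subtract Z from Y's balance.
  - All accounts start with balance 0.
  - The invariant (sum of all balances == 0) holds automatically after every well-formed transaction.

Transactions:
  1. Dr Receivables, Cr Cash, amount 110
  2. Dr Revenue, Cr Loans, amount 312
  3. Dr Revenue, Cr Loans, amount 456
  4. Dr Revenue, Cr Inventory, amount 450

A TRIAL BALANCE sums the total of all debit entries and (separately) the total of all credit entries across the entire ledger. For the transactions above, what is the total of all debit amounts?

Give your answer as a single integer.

Txn 1: debit+=110
Txn 2: debit+=312
Txn 3: debit+=456
Txn 4: debit+=450
Total debits = 1328

Answer: 1328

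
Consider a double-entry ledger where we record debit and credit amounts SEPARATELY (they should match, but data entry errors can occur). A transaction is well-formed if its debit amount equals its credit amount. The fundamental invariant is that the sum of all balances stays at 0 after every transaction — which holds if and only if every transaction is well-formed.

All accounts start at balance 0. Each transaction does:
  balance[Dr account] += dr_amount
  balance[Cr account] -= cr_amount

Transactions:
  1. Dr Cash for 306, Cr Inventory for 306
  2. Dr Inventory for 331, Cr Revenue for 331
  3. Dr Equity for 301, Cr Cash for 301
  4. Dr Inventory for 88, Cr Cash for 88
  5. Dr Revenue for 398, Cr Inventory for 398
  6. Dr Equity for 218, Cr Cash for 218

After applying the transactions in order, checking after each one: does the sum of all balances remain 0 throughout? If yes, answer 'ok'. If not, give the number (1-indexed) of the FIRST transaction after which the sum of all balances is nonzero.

After txn 1: dr=306 cr=306 sum_balances=0
After txn 2: dr=331 cr=331 sum_balances=0
After txn 3: dr=301 cr=301 sum_balances=0
After txn 4: dr=88 cr=88 sum_balances=0
After txn 5: dr=398 cr=398 sum_balances=0
After txn 6: dr=218 cr=218 sum_balances=0

Answer: ok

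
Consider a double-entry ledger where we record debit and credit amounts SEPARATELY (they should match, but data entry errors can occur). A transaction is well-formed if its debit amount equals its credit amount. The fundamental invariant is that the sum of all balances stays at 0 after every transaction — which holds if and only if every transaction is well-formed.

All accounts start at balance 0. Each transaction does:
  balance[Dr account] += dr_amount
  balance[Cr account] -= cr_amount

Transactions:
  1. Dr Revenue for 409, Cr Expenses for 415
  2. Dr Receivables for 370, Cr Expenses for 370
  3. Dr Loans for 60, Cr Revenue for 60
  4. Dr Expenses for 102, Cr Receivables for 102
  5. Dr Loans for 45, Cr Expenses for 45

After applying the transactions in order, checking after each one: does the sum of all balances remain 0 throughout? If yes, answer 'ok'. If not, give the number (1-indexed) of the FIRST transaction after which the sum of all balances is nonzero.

After txn 1: dr=409 cr=415 sum_balances=-6
After txn 2: dr=370 cr=370 sum_balances=-6
After txn 3: dr=60 cr=60 sum_balances=-6
After txn 4: dr=102 cr=102 sum_balances=-6
After txn 5: dr=45 cr=45 sum_balances=-6

Answer: 1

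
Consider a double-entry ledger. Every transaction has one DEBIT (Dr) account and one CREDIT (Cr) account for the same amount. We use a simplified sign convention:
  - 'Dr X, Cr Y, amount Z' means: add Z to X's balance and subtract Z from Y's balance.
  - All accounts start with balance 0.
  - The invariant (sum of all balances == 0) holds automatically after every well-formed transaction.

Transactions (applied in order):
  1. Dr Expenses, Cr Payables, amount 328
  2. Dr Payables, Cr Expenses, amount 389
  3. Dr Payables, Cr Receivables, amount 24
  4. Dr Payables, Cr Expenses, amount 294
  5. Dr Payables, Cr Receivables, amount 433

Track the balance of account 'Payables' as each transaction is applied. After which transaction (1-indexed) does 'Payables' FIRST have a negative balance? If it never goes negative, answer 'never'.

After txn 1: Payables=-328

Answer: 1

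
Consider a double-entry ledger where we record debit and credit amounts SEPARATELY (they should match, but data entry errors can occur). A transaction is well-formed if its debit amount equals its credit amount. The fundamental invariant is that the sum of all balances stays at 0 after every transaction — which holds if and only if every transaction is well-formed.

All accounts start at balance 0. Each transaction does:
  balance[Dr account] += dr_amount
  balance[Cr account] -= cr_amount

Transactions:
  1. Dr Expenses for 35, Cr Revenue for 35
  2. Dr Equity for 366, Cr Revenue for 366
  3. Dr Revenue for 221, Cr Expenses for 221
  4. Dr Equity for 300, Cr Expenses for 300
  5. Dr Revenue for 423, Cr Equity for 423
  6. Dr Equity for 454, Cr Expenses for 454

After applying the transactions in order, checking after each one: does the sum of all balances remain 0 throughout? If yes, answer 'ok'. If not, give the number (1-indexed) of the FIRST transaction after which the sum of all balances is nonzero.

Answer: ok

Derivation:
After txn 1: dr=35 cr=35 sum_balances=0
After txn 2: dr=366 cr=366 sum_balances=0
After txn 3: dr=221 cr=221 sum_balances=0
After txn 4: dr=300 cr=300 sum_balances=0
After txn 5: dr=423 cr=423 sum_balances=0
After txn 6: dr=454 cr=454 sum_balances=0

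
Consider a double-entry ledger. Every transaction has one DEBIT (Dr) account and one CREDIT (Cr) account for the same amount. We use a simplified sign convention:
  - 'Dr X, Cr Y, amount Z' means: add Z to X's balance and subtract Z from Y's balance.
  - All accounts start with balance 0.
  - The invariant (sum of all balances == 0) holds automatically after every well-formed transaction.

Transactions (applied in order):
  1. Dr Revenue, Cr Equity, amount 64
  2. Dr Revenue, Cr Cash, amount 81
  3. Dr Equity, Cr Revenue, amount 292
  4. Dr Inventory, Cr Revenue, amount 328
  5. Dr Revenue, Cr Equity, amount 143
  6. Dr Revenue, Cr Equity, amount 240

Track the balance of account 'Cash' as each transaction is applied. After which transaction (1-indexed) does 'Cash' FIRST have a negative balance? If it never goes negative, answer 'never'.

After txn 1: Cash=0
After txn 2: Cash=-81

Answer: 2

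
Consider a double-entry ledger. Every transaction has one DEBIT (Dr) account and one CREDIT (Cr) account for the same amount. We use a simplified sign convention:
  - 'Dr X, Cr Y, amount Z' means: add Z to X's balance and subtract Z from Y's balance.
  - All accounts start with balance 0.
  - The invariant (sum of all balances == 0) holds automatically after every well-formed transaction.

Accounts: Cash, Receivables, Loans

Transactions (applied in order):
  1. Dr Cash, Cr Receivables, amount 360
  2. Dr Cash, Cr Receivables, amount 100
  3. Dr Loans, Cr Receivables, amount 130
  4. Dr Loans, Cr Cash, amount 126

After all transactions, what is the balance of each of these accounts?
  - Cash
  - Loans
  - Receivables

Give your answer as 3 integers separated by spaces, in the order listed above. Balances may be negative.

After txn 1 (Dr Cash, Cr Receivables, amount 360): Cash=360 Receivables=-360
After txn 2 (Dr Cash, Cr Receivables, amount 100): Cash=460 Receivables=-460
After txn 3 (Dr Loans, Cr Receivables, amount 130): Cash=460 Loans=130 Receivables=-590
After txn 4 (Dr Loans, Cr Cash, amount 126): Cash=334 Loans=256 Receivables=-590

Answer: 334 256 -590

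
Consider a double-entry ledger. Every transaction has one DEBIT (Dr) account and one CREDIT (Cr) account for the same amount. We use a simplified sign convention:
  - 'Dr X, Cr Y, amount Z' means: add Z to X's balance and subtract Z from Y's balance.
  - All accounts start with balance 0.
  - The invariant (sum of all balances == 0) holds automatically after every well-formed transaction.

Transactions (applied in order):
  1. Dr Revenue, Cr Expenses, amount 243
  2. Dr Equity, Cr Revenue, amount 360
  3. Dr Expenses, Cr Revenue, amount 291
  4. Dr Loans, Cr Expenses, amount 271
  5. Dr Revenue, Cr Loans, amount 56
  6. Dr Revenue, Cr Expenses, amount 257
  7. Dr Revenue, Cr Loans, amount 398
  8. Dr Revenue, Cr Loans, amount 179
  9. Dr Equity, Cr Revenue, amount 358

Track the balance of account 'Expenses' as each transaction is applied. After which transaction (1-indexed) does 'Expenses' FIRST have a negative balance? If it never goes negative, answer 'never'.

After txn 1: Expenses=-243

Answer: 1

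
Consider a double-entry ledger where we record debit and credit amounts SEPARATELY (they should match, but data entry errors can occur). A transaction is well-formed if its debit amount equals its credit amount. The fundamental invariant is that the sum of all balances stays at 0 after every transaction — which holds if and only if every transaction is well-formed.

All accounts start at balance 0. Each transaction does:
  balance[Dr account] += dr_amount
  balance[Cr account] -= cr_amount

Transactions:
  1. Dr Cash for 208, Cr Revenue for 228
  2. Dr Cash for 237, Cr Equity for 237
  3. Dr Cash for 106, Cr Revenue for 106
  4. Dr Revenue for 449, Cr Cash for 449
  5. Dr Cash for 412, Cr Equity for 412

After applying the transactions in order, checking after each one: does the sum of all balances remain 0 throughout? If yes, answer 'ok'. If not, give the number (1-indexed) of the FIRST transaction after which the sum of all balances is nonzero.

Answer: 1

Derivation:
After txn 1: dr=208 cr=228 sum_balances=-20
After txn 2: dr=237 cr=237 sum_balances=-20
After txn 3: dr=106 cr=106 sum_balances=-20
After txn 4: dr=449 cr=449 sum_balances=-20
After txn 5: dr=412 cr=412 sum_balances=-20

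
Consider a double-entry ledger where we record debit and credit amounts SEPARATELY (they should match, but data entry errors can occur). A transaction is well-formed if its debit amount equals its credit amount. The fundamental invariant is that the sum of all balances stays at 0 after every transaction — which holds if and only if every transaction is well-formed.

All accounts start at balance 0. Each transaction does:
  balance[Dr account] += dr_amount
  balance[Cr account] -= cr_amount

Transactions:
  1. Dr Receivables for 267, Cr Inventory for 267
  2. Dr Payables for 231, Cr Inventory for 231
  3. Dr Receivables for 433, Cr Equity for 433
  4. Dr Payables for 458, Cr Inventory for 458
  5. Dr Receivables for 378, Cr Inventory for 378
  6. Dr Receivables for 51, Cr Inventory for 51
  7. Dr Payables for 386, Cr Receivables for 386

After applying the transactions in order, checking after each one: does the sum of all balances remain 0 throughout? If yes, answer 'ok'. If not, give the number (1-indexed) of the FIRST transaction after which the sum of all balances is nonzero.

After txn 1: dr=267 cr=267 sum_balances=0
After txn 2: dr=231 cr=231 sum_balances=0
After txn 3: dr=433 cr=433 sum_balances=0
After txn 4: dr=458 cr=458 sum_balances=0
After txn 5: dr=378 cr=378 sum_balances=0
After txn 6: dr=51 cr=51 sum_balances=0
After txn 7: dr=386 cr=386 sum_balances=0

Answer: ok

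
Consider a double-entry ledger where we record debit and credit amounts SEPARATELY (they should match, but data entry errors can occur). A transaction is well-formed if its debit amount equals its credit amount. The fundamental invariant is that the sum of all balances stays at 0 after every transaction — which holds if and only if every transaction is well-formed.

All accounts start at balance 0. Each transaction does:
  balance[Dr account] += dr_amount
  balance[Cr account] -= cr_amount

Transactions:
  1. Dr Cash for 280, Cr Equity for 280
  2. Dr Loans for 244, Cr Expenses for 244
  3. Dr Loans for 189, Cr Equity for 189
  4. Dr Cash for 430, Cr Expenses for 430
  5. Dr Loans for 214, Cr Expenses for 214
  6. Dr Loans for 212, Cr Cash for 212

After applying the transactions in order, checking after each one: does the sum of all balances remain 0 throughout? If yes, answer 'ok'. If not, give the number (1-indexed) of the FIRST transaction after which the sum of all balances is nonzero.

Answer: ok

Derivation:
After txn 1: dr=280 cr=280 sum_balances=0
After txn 2: dr=244 cr=244 sum_balances=0
After txn 3: dr=189 cr=189 sum_balances=0
After txn 4: dr=430 cr=430 sum_balances=0
After txn 5: dr=214 cr=214 sum_balances=0
After txn 6: dr=212 cr=212 sum_balances=0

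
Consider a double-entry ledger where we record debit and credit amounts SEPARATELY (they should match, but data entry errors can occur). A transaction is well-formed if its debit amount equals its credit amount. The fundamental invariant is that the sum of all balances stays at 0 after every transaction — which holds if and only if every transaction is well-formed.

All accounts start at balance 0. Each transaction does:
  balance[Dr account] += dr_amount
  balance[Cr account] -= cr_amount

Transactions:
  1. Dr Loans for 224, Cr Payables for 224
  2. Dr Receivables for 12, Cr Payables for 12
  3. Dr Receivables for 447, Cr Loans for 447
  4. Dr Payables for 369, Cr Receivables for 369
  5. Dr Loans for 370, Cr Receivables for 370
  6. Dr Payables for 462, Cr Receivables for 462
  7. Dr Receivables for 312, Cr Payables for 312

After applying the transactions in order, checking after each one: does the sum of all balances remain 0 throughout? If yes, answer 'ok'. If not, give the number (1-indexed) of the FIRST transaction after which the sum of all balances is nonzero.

After txn 1: dr=224 cr=224 sum_balances=0
After txn 2: dr=12 cr=12 sum_balances=0
After txn 3: dr=447 cr=447 sum_balances=0
After txn 4: dr=369 cr=369 sum_balances=0
After txn 5: dr=370 cr=370 sum_balances=0
After txn 6: dr=462 cr=462 sum_balances=0
After txn 7: dr=312 cr=312 sum_balances=0

Answer: ok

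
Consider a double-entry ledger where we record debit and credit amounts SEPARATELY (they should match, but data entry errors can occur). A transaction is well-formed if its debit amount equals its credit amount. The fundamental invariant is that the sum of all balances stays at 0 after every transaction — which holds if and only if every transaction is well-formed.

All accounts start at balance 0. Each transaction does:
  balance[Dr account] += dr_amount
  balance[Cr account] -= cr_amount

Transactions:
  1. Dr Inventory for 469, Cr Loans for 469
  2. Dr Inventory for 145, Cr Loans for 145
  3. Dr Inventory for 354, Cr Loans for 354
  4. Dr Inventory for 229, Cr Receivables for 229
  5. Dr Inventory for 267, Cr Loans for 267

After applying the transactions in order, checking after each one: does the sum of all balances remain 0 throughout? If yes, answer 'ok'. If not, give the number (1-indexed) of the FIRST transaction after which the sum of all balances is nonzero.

After txn 1: dr=469 cr=469 sum_balances=0
After txn 2: dr=145 cr=145 sum_balances=0
After txn 3: dr=354 cr=354 sum_balances=0
After txn 4: dr=229 cr=229 sum_balances=0
After txn 5: dr=267 cr=267 sum_balances=0

Answer: ok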